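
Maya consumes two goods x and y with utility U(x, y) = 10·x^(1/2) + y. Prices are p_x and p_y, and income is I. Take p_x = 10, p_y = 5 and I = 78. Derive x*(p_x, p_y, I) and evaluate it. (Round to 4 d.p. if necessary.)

Set MRS = p_x/p_y: 5·x^(−1/2) = p_x/p_y.
Solve: √x = 5·p_y/p_x, so x*(p_x,p_y) = (5·p_y/p_x)², and y* = (I − p_x·x*)/p_y.
Plugging in: x* = (5·5/10)² = 6.25.

x* = 6.25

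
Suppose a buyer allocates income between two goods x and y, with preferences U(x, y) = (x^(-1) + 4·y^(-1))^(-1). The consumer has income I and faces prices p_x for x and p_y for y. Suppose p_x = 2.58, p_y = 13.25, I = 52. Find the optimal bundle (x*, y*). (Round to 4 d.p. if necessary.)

MRS = MU_x/MU_y = (1/4)·(y/x)^(2). Set equal to p_x/p_y.
Solve for the ratio: y/x = [4·p_x/p_y]^(0.5).
With the ratio pinned down, the budget gives x* = I/(p_x + p_y·(y/x)) and y* = (y/x)·x*.
Numerically y/x = 0.882535, so x* = 52/(2.58 + 13.25·0.882535) = 3.6431 and y* = 0.882535·3.6431 = 3.2152.

x* = 3.6431, y* = 3.2152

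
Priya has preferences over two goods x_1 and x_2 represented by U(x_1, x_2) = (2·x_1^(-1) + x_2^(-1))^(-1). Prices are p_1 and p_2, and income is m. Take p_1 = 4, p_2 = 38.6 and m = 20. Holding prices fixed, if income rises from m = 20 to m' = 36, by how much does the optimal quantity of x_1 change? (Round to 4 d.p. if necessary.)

Δx_1* = 1.2513

Substitute x_2 = (x_2/x_1)·x_1 into the budget: x_1* = m/(p_1 + p_2·(x_2/x_1)).
Numerically x_2/x_1 = 0.227626, so x_1* = 20/(4 + 38.6·0.227626) = 1.5642.
At m' = 36: x_1* = 2.8155. Change: 2.8155 − 1.5642 = 1.2513.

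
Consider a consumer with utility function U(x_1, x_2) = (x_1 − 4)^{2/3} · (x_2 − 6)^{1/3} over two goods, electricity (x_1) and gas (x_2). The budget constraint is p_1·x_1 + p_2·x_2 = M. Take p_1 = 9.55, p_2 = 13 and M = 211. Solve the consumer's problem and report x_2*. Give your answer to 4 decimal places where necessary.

This is Cobb-Douglas in (x_1−4, x_2−6): tangency gives 2/3·p_2·(x_2−6) = 1/3·p_1·(x_1−4).
After buying the subsistence bundle (4, 6), a share 2/3 of the remaining income goes to x_1: x_1* = 4 + 2/3·(M − 4p_1 − 6p_2)/p_1.
Discretionary income = 211 − 4·9.55 − 6·13 = 94.8; x_2* = 6 + 1/3·94.8/13 = 8.4308.

x_2* = 8.4308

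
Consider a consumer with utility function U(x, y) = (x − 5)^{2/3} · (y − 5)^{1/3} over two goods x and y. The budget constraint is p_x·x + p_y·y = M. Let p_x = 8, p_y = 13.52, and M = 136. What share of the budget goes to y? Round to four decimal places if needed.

Substituting into the budget: x* = 5 + 2/3·(M − 5·p_x − 5·p_y)/p_x, and y* = 5 + 1/3·(…)/p_y.
Discretionary income = 136 − 5·8 − 5·13.52 = 28.4; x* = 5 + 2/3·28.4/8 = 7.3667; y* = 5 + 1/3·28.4/13.52 = 5.7002.
Expenditure on y: 13.52·5.7002 = 77.0667; share = 0.5667.

share on y = 0.5667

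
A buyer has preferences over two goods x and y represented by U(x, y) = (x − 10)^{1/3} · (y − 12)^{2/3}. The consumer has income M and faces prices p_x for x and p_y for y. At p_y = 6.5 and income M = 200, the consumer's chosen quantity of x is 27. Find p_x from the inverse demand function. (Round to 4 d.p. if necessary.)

p_x = 2

This is Cobb-Douglas in (x−10, y−12): tangency gives 1/3·p_y·(y−12) = 2/3·p_x·(x−10).
After buying the subsistence bundle (10, 12), a share 1/3 of the remaining income goes to x: x* = 10 + 1/3·(M − 10p_x − 12p_y)/p_x.
Set x* = 27 in the demand function and solve for p_x: p_x = 2.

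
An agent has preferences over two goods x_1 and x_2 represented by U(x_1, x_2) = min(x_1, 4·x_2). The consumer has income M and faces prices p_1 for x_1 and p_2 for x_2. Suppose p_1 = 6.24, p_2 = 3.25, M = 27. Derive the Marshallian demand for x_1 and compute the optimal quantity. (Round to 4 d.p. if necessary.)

Leontief preferences: the optimum is at the kink where x_1/4 = x_2/1, i.e. x_2 = (1/4)·x_1.
Budget: p_1·x_1 + p_2·(1/4)·x_1 = M, so (4·p_1 + p_2)·x_1 = 4·M.
Demand: x_1*(p_1,p_2,M) = 4·M/(4·p_1 + p_2), x_2* = M/(4·p_1 + p_2).
Here 4·6.24 + 3.25 = 28.21, giving x_1* = 3.8284.

x_1* = 3.8284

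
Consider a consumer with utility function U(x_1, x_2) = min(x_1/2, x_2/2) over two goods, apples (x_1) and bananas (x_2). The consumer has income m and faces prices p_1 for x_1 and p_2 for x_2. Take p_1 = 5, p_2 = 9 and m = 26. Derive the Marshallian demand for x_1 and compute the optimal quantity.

Demand: x_1*(p_1,p_2,m) = 2·m/(2·p_1 + 2·p_2), x_2* = 2·m/(2·p_1 + 2·p_2).
Here 2·5 + 2·9 = 28, giving x_1* = 1.8571.

x_1* = 1.8571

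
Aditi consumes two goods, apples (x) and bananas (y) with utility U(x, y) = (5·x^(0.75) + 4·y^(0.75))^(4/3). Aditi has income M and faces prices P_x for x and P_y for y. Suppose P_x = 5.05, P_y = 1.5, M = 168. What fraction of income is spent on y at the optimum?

share on y = 0.9399

MRS = MU_x/MU_y = (5/4)·(y/x)^(0.25). Set equal to P_x/P_y.
Hence y/x = ((4/5)·P_x/P_y)^(1/(0.25)), i.e. raised to the 4 power.
With the ratio pinned down, the budget gives x* = M/(P_x + P_y·(y/x)) and y* = (y/x)·x*.
Numerically y/x = 52.621161, so x* = 168/(5.05 + 1.5·52.621161) = 2.0004 and y* = 52.621161·2.0004 = 105.2652.
Expenditure on y: 1.5·105.2652 = 157.8978; share = 0.9399.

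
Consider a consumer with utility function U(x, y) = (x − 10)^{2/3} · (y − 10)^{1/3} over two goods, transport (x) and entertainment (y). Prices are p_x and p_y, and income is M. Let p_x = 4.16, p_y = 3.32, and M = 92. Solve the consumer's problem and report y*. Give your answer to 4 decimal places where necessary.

y* = 11.7269

Discretionary income = 92 − 10·4.16 − 10·3.32 = 17.2; y* = 10 + 1/3·17.2/3.32 = 11.7269.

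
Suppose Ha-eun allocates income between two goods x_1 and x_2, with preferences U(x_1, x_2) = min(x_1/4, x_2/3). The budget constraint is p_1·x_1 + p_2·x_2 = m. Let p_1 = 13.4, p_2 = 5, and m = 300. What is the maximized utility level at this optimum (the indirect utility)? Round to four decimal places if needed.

V = 4.3732

Leontief preferences: the optimum is at the kink where x_1/4 = x_2/3, i.e. x_2 = (3/4)·x_1.
Budget: p_1·x_1 + p_2·(3/4)·x_1 = m, so (4·p_1 + 3·p_2)·x_1 = 4·m.
Demand: x_1*(p_1,p_2,m) = 4·m/(4·p_1 + 3·p_2), x_2* = 3·m/(4·p_1 + 3·p_2).
Here 4·13.4 + 3·5 = 68.6, giving x_1* = 17.4927 and x_2* = 13.1195.
Utility at the optimum: U(17.4927, 13.1195) = 4.3732.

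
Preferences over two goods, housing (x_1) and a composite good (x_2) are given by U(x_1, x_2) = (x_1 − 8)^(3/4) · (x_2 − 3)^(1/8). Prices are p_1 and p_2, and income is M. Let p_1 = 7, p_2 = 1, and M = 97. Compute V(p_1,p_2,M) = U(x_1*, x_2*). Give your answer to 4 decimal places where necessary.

V = 3.9142

MRS = 6·(x_2−3)/(x_1−8). Tangency with p_1/p_2 gives x_2−3 = (1/6)·(p_1/p_2)·(x_1−8).
After buying the subsistence bundle (8, 3), a share 6/7 of the remaining income goes to x_1: x_1* = 8 + 6/7·(M − 8p_1 − 3p_2)/p_1.
Discretionary income = 97 − 8·7 − 3·1 = 38; x_1* = 8 + 6/7·38/7 = 12.6531; x_2* = 3 + 1/7·38/1 = 8.4286.
Utility at the optimum: U(12.6531, 8.4286) = 3.9142.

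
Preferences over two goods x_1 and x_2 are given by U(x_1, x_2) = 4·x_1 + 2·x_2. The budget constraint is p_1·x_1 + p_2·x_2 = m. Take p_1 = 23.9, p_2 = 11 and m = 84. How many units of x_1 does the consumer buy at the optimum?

x_2 gives more utility per dollar, so spend all income on x_2: x_2* = m/p_2, x_1* = 0.
Numerically: x_1* = 0, x_2* = 7.6364.

x_1* = 0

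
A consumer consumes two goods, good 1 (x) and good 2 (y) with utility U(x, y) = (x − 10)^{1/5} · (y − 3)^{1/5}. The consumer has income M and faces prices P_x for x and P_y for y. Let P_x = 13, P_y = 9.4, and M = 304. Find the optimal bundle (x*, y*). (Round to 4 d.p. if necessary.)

Let x' = x−10, y' = y−3. MRS = y'/x' = P_x/P_y.
Substituting into the budget: x* = 10 + 0.5·(M − 10·P_x − 3·P_y)/P_x, and y* = 3 + 0.5·(…)/P_y.
Discretionary income = 304 − 10·13 − 3·9.4 = 145.8; x* = 10 + 0.5·145.8/13 = 15.6077; y* = 3 + 0.5·145.8/9.4 = 10.7553.

x* = 15.6077, y* = 10.7553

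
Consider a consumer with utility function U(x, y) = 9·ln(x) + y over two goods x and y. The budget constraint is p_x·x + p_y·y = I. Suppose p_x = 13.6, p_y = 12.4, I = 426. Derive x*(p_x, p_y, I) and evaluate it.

x* = 8.2059

MU_x = 9/x, MU_y = 1. Tangency: 9/x = p_x/p_y.
So x*(p_x,p_y) = 9·p_y/p_x, independent of income; and y* = (I − 9·p_y)/p_y.
At the given prices: x* = 9·12.4/13.6 = 8.2059.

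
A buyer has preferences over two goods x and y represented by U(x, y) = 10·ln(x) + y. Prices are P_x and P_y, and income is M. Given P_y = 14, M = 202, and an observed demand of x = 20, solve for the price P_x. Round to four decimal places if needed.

P_x = 7

MU_x = 10/x, MU_y = 1. Tangency: 10/x = P_x/P_y.
So x*(P_x,P_y) = 10·P_y/P_x, independent of income; and y* = (M − 10·P_y)/P_y.
Set x* = 20 in the demand function and solve for P_x: P_x = 7.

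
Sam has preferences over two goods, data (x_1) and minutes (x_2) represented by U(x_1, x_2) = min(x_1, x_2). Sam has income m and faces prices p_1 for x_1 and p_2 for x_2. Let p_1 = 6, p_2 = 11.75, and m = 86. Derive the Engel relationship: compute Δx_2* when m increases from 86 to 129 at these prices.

Leontief preferences: the optimum is at the kink where x_1/1 = x_2/1, i.e. x_2 = x_1.
Budget: p_1·x_1 + p_2·x_1 = m, so (p_1 + p_2)·x_1 = m.
Demand: x_1*(p_1,p_2,m) = m/(p_1 + p_2), x_2* = m/(p_1 + p_2).
Here 6 + 11.75 = 17.75, giving x_2* = 4.8451.
At m' = 129: x_2* = 7.2676. Change: 7.2676 − 4.8451 = 2.4225.

Δx_2* = 2.4225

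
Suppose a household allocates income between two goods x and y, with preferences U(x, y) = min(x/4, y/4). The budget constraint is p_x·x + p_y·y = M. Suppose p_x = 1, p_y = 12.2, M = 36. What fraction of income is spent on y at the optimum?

With perfect complements, no substitution: consume in ratio x:y = 4:4.
Budget: p_x·x + p_y·x = M, so (4·p_x + 4·p_y)·x = 4·M.
Demand: x*(p_x,p_y,M) = 4·M/(4·p_x + 4·p_y), y* = 4·M/(4·p_x + 4·p_y).
Here 4·1 + 4·12.2 = 52.8, giving x* = 2.7273 and y* = 2.7273.
Expenditure on y: 12.2·2.7273 = 33.2727; share = 0.9242.

share on y = 0.9242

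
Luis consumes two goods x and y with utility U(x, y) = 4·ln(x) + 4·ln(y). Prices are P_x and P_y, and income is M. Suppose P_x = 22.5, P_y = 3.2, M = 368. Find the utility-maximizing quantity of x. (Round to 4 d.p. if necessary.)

x* = 8.1778

MU_x/MU_y = (4·y)/(4·x); tangency sets this equal to P_x/P_y.
Rearranging, P_y·y = P_x·x. Substituting into the budget gives P_x·x·(1 + 1) = M.
Demand: x*(P_x,P_y,M) = 0.5·M/P_x and y* = 0.5·M/P_y.
At P_x=22.5, P_y=3.2, M=368: x* = 0.5·368/22.5 = 8.1778.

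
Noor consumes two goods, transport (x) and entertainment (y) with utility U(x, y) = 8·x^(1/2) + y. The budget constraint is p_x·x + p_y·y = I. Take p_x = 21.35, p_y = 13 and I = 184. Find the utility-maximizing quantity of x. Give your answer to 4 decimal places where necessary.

x* = 5.9321

Thus x* = (4·p_y/p_x)² — independent of I — with the rest of income spent on y.
Plugging in: x* = (4·13/21.35)² = 5.9321.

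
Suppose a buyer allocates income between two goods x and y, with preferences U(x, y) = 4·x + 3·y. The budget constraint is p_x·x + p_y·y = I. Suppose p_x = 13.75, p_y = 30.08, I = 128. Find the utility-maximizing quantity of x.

Linear utility — the consumer picks whichever good has higher MU/price: 4/13.75 = 0.2909 vs 3/30.08 = 0.0997.
x gives more utility per dollar, so spend all income on x: x* = I/p_x, y* = 0.
Numerically: x* = 9.3091, y* = 0.

x* = 9.3091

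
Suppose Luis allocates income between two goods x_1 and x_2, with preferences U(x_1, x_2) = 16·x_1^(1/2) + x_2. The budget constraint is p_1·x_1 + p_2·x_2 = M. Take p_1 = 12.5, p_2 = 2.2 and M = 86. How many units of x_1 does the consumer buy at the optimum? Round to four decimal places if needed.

Set MRS = p_1/p_2: 8·x_1^(−1/2) = p_1/p_2.
Solve: √x_1 = 8·p_2/p_1, so x_1*(p_1,p_2) = (8·p_2/p_1)², and x_2* = (M − p_1·x_1*)/p_2.
Plugging in: x_1* = (8·2.2/12.5)² = 1.9825.

x_1* = 1.9825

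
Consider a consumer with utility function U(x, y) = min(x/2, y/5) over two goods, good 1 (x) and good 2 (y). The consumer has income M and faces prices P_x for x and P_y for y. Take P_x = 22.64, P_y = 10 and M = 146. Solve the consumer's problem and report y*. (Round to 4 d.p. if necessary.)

Leontief preferences: the optimum is at the kink where x/2 = y/5, i.e. y = (5/2)·x.
Budget: P_x·x + P_y·(5/2)·x = M, so (2·P_x + 5·P_y)·x = 2·M.
Demand: x*(P_x,P_y,M) = 2·M/(2·P_x + 5·P_y), y* = 5·M/(2·P_x + 5·P_y).
Here 2·22.64 + 5·10 = 95.28, giving y* = 7.6616.

y* = 7.6616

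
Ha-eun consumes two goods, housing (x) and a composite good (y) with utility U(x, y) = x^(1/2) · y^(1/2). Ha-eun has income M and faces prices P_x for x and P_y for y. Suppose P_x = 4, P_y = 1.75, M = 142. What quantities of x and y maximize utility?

x* = 17.75, y* = 40.5714

Tangency: MRS = y/x = P_x/P_y.
Rearranging, P_y·y = P_x·x. Substituting into the budget gives P_x·x·(1 + 1) = M.
Demand: x*(P_x,P_y,M) = 0.5·M/P_x and y* = 0.5·M/P_y.
At P_x=4, P_y=1.75, M=142: x* = 0.5·142/4 = 17.75, y* = 40.5714.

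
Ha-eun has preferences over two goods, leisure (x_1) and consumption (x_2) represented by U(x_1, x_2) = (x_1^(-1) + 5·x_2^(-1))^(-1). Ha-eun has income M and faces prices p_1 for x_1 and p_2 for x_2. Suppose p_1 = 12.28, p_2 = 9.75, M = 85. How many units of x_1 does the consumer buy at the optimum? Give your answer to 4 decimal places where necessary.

x_1* = 2.3131

From the CES first-order condition, (1/5)·(x_2/x_1)^(2) = p_1/p_2.
Solve for the ratio: x_2/x_1 = [5·p_1/p_2]^(0.5).
Substitute x_2 = (x_2/x_1)·x_1 into the budget: x_1* = M/(p_1 + p_2·(x_2/x_1)).
Numerically x_2/x_1 = 2.509469, so x_1* = 85/(12.28 + 9.75·2.509469) = 2.3131.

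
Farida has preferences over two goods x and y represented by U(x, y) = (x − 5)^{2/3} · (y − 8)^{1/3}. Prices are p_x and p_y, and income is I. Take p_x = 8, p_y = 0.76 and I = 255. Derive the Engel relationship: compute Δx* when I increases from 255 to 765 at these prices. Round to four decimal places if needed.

Let x' = x−5, y' = y−8. MRS = 2·y'/x' = p_x/p_y.
After buying the subsistence bundle (5, 8), a share 2/3 of the remaining income goes to x: x* = 5 + 2/3·(I − 5p_x − 8p_y)/p_x.
Discretionary income = 255 − 5·8 − 8·0.76 = 208.92; x* = 5 + 2/3·208.92/8 = 22.41.
At I' = 765: x* = 64.91. Change: 64.91 − 22.41 = 42.5.

Δx* = 42.5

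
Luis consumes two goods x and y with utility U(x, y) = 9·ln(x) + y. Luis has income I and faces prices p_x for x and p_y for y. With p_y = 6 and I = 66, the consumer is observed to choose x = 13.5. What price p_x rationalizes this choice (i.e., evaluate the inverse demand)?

Set MRS = p_x/p_y: (9/x)/1 = p_x/p_y.
So x*(p_x,p_y) = 9·p_y/p_x, independent of income; and y* = (I − 9·p_y)/p_y.
Set x* = 13.5 in the demand function and solve for p_x: p_x = 4.

p_x = 4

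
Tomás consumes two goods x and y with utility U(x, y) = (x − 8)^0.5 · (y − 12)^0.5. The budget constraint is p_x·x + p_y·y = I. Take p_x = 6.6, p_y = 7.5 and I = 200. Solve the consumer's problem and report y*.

y* = 15.8133

This is Cobb-Douglas in (x−8, y−12): tangency gives 0.5·p_y·(y−12) = 0.5·p_x·(x−8).
After buying the subsistence bundle (8, 12), a share 0.5 of the remaining income goes to x: x* = 8 + 0.5·(I − 8p_x − 12p_y)/p_x.
Discretionary income = 200 − 8·6.6 − 12·7.5 = 57.2; y* = 12 + 0.5·57.2/7.5 = 15.8133.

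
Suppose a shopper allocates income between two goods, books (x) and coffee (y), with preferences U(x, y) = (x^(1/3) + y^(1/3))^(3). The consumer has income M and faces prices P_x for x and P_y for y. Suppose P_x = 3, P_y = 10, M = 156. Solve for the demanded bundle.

MRS = MU_x/MU_y = (y/x)^(2/3). Set equal to P_x/P_y.
Hence y/x = (P_x/P_y)^(1/(2/3)), i.e. raised to the 1.5 power.
Substitute y = (y/x)·x into the budget: x* = M/(P_x + P_y·(y/x)).
Numerically y/x = 0.164317, so x* = 156/(3 + 10·0.164317) = 33.5978 and y* = 0.164317·33.5978 = 5.5207.

x* = 33.5978, y* = 5.5207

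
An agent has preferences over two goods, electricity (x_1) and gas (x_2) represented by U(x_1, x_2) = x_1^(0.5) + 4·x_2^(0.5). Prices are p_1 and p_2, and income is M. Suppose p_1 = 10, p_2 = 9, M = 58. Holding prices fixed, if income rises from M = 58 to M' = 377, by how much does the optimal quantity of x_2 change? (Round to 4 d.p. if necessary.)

From the CES first-order condition, (1/4)·(x_2/x_1)^(0.5) = p_1/p_2.
Hence x_2/x_1 = (4·p_1/p_2)^(1/(0.5)), i.e. raised to the 2 power.
Substitute x_2 = (x_2/x_1)·x_1 into the budget: x_1* = M/(p_1 + p_2·(x_2/x_1)).
Numerically x_2/x_1 = 19.753086, so x_1* = 58/(10 + 9·19.753086) = 0.3089 and x_2* = 19.753086·0.3089 = 6.1012.
At M' = 377: x_2* = 39.6581. Change: 39.6581 − 6.1012 = 33.5569.

Δx_2* = 33.5569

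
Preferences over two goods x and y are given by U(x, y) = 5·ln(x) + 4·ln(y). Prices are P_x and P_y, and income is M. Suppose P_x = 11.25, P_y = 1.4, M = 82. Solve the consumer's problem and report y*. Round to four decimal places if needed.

Demand: x*(P_x,P_y,M) = 5/9·M/P_x and y* = 4/9·M/P_y.
At P_x=11.25, P_y=1.4, M=82: y* = 4/9·82/1.4 = 26.0317.

y* = 26.0317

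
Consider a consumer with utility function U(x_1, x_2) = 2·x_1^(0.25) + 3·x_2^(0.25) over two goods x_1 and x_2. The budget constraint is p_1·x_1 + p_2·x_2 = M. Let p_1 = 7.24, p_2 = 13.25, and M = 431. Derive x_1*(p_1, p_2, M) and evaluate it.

x_1* = 24.7654

From the CES first-order condition, (2/3)·(x_2/x_1)^(0.75) = p_1/p_2.
Solve for the ratio: x_2/x_1 = [(3/2)·p_1/p_2]^(4/3).
With the ratio pinned down, the budget gives x_1* = M/(p_1 + p_2·(x_2/x_1)) and x_2* = (x_2/x_1)·x_1*.
Numerically x_2/x_1 = 0.767041, so x_1* = 431/(7.24 + 13.25·0.767041) = 24.7654.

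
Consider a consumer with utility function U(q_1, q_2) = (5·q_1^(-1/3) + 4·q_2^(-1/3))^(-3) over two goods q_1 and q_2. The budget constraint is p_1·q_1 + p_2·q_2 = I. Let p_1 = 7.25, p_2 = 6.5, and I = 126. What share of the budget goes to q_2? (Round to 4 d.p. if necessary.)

share on q_2 = 0.4515

MU_q_1 ∝ 5·q_1^(-4/3), MU_q_2 ∝ 4·q_2^(-4/3), so MRS = (5/4)·(q_2/q_1)^(4/3) = p_1/p_2.
Solve for the ratio: q_2/q_1 = [(4/5)·p_1/p_2]^(0.75).
With the ratio pinned down, the budget gives q_1* = I/(p_1 + p_2·(q_2/q_1)) and q_2* = (q_2/q_1)·q_1*.
Numerically q_2/q_1 = 0.918092, so q_1* = 126/(7.25 + 6.5·0.918092) = 9.5327 and q_2* = 0.918092·9.5327 = 8.7519.
Expenditure on q_2: 6.5·8.7519 = 56.8876; share = 0.4515.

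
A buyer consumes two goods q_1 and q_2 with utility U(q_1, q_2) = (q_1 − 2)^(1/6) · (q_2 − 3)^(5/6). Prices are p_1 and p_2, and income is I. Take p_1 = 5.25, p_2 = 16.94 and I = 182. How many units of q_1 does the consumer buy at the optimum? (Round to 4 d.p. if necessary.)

q_1* = 5.8311

Let q_1' = q_1−2, q_2' = q_2−3. MRS = (1/5)·q_2'/q_1' = p_1/p_2.
After buying the subsistence bundle (2, 3), a share 1/6 of the remaining income goes to q_1: q_1* = 2 + 1/6·(I − 2p_1 − 3p_2)/p_1.
Discretionary income = 182 − 2·5.25 − 3·16.94 = 120.68; q_1* = 2 + 1/6·120.68/5.25 = 5.8311.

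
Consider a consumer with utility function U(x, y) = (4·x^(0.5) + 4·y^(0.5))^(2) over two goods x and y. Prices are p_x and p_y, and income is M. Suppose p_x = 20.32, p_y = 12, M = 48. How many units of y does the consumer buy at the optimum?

y* = 2.5149

From the CES first-order condition, (y/x)^(0.5) = p_x/p_y.
Hence y/x = (p_x/p_y)^(1/(0.5)), i.e. raised to the 2 power.
Substitute y = (y/x)·x into the budget: x* = M/(p_x + p_y·(y/x)).
Numerically y/x = 2.867378, so x* = 48/(20.32 + 12·2.867378) = 0.8771 and y* = 2.867378·0.8771 = 2.5149.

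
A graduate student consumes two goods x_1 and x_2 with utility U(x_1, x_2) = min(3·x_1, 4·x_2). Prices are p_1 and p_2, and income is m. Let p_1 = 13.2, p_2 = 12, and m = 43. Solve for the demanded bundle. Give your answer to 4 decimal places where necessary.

x_1* = 1.9369, x_2* = 1.4527

Leontief preferences: the optimum is at the kink where x_1/4 = x_2/3, i.e. x_2 = (3/4)·x_1.
Budget: p_1·x_1 + p_2·(3/4)·x_1 = m, so (4·p_1 + 3·p_2)·x_1 = 4·m.
Demand: x_1*(p_1,p_2,m) = 4·m/(4·p_1 + 3·p_2), x_2* = 3·m/(4·p_1 + 3·p_2).
Here 4·13.2 + 3·12 = 88.8, giving x_1* = 1.9369 and x_2* = 1.4527.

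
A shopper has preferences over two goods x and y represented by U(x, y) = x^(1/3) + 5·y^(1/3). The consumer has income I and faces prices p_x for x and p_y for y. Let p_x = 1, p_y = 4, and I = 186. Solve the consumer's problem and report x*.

x* = 28.2239

From the CES first-order condition, (1/5)·(y/x)^(2/3) = p_x/p_y.
Hence y/x = (5·p_x/p_y)^(1/(2/3)), i.e. raised to the 1.5 power.
With the ratio pinned down, the budget gives x* = I/(p_x + p_y·(y/x)) and y* = (y/x)·x*.
Numerically y/x = 1.397542, so x* = 186/(1 + 4·1.397542) = 28.2239.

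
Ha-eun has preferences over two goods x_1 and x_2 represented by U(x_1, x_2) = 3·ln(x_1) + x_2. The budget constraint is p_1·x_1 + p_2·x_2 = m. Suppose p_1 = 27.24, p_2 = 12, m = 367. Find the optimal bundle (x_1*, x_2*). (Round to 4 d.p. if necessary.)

x_1* = 1.3216, x_2* = 27.5833

So x_1*(p_1,p_2) = 3·p_2/p_1, independent of income; and x_2* = (m − 3·p_2)/p_2.
At the given prices: x_1* = 3·12/27.24 = 1.3216, and x_2* = 27.5833.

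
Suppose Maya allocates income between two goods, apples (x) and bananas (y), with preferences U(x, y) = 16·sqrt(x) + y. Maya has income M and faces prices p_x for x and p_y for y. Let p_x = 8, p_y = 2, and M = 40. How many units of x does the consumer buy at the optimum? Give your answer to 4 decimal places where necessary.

Thus x* = (8·p_y/p_x)² — independent of M — with the rest of income spent on y.
Plugging in: x* = (8·2/8)² = 4.

x* = 4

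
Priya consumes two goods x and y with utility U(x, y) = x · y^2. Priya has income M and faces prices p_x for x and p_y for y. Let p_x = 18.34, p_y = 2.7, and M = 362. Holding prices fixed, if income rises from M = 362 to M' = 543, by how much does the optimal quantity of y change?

MU_x/MU_y = (y)/(2·x); tangency sets this equal to p_x/p_y.
Rearranging, p_y·y = 2·p_x·x. Substituting into the budget gives p_x·x·(1 + 2) = M.
Demand: x*(p_x,p_y,M) = 1/3·M/p_x and y* = 2/3·M/p_y.
At p_x=18.34, p_y=2.7, M=362: y* = 2/3·362/2.7 = 89.3827.
At M' = 543: y* = 134.0741. Change: 134.0741 − 89.3827 = 44.6914.

Δy* = 44.6914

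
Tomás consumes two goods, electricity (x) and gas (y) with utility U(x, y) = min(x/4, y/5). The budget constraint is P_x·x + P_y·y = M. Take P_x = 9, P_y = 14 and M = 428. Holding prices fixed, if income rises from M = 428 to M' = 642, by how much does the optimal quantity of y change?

Δy* = 10.0943

With perfect complements, no substitution: consume in ratio x:y = 4:5.
Budget: P_x·x + P_y·(5/4)·x = M, so (4·P_x + 5·P_y)·x = 4·M.
Demand: x*(P_x,P_y,M) = 4·M/(4·P_x + 5·P_y), y* = 5·M/(4·P_x + 5·P_y).
Here 4·9 + 5·14 = 106, giving y* = 20.1887.
At M' = 642: y* = 30.283. Change: 30.283 − 20.1887 = 10.0943.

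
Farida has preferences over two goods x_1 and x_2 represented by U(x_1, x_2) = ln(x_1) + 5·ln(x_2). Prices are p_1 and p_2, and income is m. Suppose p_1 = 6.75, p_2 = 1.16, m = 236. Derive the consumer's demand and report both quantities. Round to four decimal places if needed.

x_1* = 5.8272, x_2* = 169.5402

Demand: x_1*(p_1,p_2,m) = 1/6·m/p_1 and x_2* = 5/6·m/p_2.
At p_1=6.75, p_2=1.16, m=236: x_1* = 1/6·236/6.75 = 5.8272, x_2* = 169.5402.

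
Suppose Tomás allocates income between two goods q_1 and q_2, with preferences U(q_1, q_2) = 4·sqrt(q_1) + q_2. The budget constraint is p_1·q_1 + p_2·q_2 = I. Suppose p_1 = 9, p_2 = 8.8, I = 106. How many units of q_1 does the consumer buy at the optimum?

q_1* = 3.8242

Plugging in: q_1* = (2·8.8/9)² = 3.8242.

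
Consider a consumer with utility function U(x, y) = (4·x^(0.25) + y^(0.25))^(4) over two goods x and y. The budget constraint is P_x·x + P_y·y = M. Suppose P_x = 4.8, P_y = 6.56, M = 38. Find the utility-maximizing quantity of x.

x* = 6.9328

MU_x ∝ 4·x^(-0.75), MU_y ∝ y^(-0.75), so MRS = 4·(y/x)^(0.75) = P_x/P_y.
Solve for the ratio: y/x = [(1/4)·P_x/P_y]^(4/3).
With the ratio pinned down, the budget gives x* = M/(P_x + P_y·(y/x)) and y* = (y/x)·x*.
Numerically y/x = 0.103841, so x* = 38/(4.8 + 6.56·0.103841) = 6.9328.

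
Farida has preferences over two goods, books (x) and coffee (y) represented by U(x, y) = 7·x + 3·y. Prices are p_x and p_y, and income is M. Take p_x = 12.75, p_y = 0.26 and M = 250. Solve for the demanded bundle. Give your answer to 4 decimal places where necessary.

Numerically: x* = 0, y* = 961.5385.

x* = 0, y* = 961.5385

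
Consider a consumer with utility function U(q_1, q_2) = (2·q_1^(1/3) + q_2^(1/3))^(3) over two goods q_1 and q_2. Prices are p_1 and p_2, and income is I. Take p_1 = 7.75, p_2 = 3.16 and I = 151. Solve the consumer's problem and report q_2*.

MU_q_1 ∝ 2·q_1^(-2/3), MU_q_2 ∝ q_2^(-2/3), so MRS = 2·(q_2/q_1)^(2/3) = p_1/p_2.
Solve for the ratio: q_2/q_1 = [(1/2)·p_1/p_2]^(1.5).
With the ratio pinned down, the budget gives q_1* = I/(p_1 + p_2·(q_2/q_1)) and q_2* = (q_2/q_1)·q_1*.
Numerically q_2/q_1 = 1.357929, so q_1* = 151/(7.75 + 3.16·1.357929) = 12.5404 and q_2* = 1.357929·12.5404 = 17.029.

q_2* = 17.029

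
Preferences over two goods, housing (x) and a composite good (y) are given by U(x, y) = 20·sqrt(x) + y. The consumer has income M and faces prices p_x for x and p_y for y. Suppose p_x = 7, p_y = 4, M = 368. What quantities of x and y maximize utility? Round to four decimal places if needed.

MU_x = 10/√x, MU_y = 1. Tangency: 10/√x = p_x/p_y.
Thus x* = (10·p_y/p_x)² — independent of M — with the rest of income spent on y.
Plugging in: x* = (10·4/7)² = 32.6531, y* = 34.8571.

x* = 32.6531, y* = 34.8571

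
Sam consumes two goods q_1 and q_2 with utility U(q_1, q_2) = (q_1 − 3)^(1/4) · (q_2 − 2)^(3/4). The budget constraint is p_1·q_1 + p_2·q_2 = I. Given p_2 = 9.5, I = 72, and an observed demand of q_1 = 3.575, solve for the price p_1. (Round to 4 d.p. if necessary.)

p_1 = 10

Let q_1' = q_1−3, q_2' = q_2−2. MRS = (1/3)·q_2'/q_1' = p_1/p_2.
After buying the subsistence bundle (3, 2), a share 0.25 of the remaining income goes to q_1: q_1* = 3 + 0.25·(I − 3p_1 − 2p_2)/p_1.
Set q_1* = 3.575 in the demand function and solve for p_1: p_1 = 10.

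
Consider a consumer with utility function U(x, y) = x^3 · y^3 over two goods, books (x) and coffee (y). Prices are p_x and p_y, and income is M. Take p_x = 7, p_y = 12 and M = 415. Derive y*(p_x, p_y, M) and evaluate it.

MU_x/MU_y = (3·y)/(3·x); tangency sets this equal to p_x/p_y.
Rearranging, p_y·y = p_x·x. Substituting into the budget gives p_x·x·(1 + 1) = M.
Demand: x*(p_x,p_y,M) = 0.5·M/p_x and y* = 0.5·M/p_y.
At p_x=7, p_y=12, M=415: y* = 0.5·415/12 = 17.2917.

y* = 17.2917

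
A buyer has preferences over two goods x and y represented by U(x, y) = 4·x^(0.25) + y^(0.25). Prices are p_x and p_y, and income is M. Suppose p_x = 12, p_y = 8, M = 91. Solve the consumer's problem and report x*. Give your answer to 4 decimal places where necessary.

MU_x ∝ 4·x^(-0.75), MU_y ∝ y^(-0.75), so MRS = 4·(y/x)^(0.75) = p_x/p_y.
Hence y/x = ((1/4)·p_x/p_y)^(1/(0.75)), i.e. raised to the 4/3 power.
Substitute y = (y/x)·x into the budget: x* = M/(p_x + p_y·(y/x)).
Numerically y/x = 0.270422, so x* = 91/(12 + 8·0.270422) = 6.425.

x* = 6.425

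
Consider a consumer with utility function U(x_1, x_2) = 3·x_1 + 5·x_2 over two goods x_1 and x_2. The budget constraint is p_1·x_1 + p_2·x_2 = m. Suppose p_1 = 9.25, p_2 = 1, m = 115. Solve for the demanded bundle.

x_1* = 0, x_2* = 115

Linear utility — the consumer picks whichever good has higher MU/price: 3/9.25 = 0.3243 vs 5/1 = 5.
x_2 gives more utility per dollar, so spend all income on x_2: x_2* = m/p_2, x_1* = 0.
Numerically: x_1* = 0, x_2* = 115.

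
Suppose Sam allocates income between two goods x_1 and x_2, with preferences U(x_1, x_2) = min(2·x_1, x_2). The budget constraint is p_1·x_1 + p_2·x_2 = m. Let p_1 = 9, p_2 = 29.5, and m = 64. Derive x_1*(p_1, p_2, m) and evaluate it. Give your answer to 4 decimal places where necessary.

x_1* = 0.9412

With perfect complements, no substitution: consume in ratio x_1:x_2 = 1:2.
Budget: p_1·x_1 + p_2·2·x_1 = m, so (p_1 + 2·p_2)·x_1 = m.
Demand: x_1*(p_1,p_2,m) = m/(p_1 + 2·p_2), x_2* = 2·m/(p_1 + 2·p_2).
Here 9 + 2·29.5 = 68, giving x_1* = 0.9412.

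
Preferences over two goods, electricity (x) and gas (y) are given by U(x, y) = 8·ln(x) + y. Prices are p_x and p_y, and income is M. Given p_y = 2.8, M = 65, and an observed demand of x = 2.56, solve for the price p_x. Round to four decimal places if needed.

p_x = 8.75

Set MRS = p_x/p_y: (8/x)/1 = p_x/p_y.
So x*(p_x,p_y) = 8·p_y/p_x, independent of income; and y* = (M − 8·p_y)/p_y.
Set x* = 2.56 in the demand function and solve for p_x: p_x = 8.75.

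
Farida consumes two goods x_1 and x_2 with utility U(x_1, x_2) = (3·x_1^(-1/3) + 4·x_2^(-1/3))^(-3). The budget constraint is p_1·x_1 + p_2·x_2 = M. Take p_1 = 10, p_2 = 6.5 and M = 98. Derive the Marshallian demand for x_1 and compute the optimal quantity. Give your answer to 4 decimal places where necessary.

x_1* = 4.6355

MU_x_1 ∝ 3·x_1^(-4/3), MU_x_2 ∝ 4·x_2^(-4/3), so MRS = (3/4)·(x_2/x_1)^(4/3) = p_1/p_2.
Solve for the ratio: x_2/x_1 = [(4/3)·p_1/p_2]^(0.75).
With the ratio pinned down, the budget gives x_1* = M/(p_1 + p_2·(x_2/x_1)) and x_2* = (x_2/x_1)·x_1*.
Numerically x_2/x_1 = 1.714032, so x_1* = 98/(10 + 6.5·1.714032) = 4.6355.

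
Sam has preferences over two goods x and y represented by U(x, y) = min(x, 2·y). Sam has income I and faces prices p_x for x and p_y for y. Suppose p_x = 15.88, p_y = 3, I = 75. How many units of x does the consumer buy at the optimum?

Leontief preferences: the optimum is at the kink where x/2 = y/1, i.e. y = (1/2)·x.
Budget: p_x·x + p_y·(1/2)·x = I, so (2·p_x + p_y)·x = 2·I.
Demand: x*(p_x,p_y,I) = 2·I/(2·p_x + p_y), y* = I/(2·p_x + p_y).
Here 2·15.88 + 3 = 34.76, giving x* = 4.3153.

x* = 4.3153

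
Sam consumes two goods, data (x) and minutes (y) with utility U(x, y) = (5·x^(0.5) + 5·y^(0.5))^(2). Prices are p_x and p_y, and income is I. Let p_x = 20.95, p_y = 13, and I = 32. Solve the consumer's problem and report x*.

From the CES first-order condition, (y/x)^(0.5) = p_x/p_y.
Hence y/x = (p_x/p_y)^(1/(0.5)), i.e. raised to the 2 power.
With the ratio pinned down, the budget gives x* = I/(p_x + p_y·(y/x)) and y* = (y/x)·x*.
Numerically y/x = 2.597056, so x* = 32/(20.95 + 13·2.597056) = 0.5849.

x* = 0.5849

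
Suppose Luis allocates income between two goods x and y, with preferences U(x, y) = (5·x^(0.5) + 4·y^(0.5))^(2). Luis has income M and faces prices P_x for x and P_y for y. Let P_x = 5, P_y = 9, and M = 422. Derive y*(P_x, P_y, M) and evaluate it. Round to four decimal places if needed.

Substitute y = (y/x)·x into the budget: x* = M/(P_x + P_y·(y/x)).
Numerically y/x = 0.197531, so x* = 422/(5 + 9·0.197531) = 62.2623 and y* = 0.197531·62.2623 = 12.2987.

y* = 12.2987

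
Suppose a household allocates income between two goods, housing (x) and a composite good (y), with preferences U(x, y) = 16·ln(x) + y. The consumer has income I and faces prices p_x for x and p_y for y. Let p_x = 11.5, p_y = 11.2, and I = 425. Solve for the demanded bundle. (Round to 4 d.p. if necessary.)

x* = 15.5826, y* = 21.9464

MU_x = 16/x, MU_y = 1. Tangency: 16/x = p_x/p_y.
So x*(p_x,p_y) = 16·p_y/p_x, independent of income; and y* = (I − 16·p_y)/p_y.
At the given prices: x* = 16·11.2/11.5 = 15.5826, and y* = 21.9464.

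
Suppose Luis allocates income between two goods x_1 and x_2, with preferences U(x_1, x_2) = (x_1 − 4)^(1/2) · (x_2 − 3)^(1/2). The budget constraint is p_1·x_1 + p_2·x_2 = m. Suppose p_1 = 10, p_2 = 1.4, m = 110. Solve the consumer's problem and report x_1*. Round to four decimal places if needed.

Substituting into the budget: x_1* = 4 + 0.5·(m − 4·p_1 − 3·p_2)/p_1, and x_2* = 3 + 0.5·(…)/p_2.
Discretionary income = 110 − 4·10 − 3·1.4 = 65.8; x_1* = 4 + 0.5·65.8/10 = 7.29.

x_1* = 7.29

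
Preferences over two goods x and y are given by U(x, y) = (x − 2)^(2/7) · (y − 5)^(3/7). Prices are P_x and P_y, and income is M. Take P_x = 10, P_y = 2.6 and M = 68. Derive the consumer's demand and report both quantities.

Discretionary income = 68 − 2·10 − 5·2.6 = 35; x* = 2 + 0.4·35/10 = 3.4; y* = 5 + 0.6·35/2.6 = 13.0769.

x* = 3.4, y* = 13.0769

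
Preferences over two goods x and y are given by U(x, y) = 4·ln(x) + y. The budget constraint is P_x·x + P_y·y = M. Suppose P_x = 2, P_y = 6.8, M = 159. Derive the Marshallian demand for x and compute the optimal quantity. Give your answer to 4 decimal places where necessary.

So x*(P_x,P_y) = 4·P_y/P_x, independent of income; and y* = (M − 4·P_y)/P_y.
At the given prices: x* = 4·6.8/2 = 13.6.

x* = 13.6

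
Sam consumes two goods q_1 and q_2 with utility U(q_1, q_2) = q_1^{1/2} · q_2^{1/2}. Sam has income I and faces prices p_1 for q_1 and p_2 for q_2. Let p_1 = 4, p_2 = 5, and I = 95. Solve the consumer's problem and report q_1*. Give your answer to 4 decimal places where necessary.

The MRS is q_2/q_1. Set MRS = p_1/p_2.
Rearranging, p_2·q_2 = p_1·q_1. Substituting into the budget gives p_1·q_1·(1 + 1) = I.
Demand: q_1*(p_1,p_2,I) = 0.5·I/p_1 and q_2* = 0.5·I/p_2.
At p_1=4, p_2=5, I=95: q_1* = 0.5·95/4 = 11.875.

q_1* = 11.875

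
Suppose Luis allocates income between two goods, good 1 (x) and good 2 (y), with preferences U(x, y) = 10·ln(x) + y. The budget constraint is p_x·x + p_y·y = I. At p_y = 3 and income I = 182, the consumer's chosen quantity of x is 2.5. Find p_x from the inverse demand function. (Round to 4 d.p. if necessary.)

p_x = 12

Set MRS = p_x/p_y: (10/x)/1 = p_x/p_y.
So x*(p_x,p_y) = 10·p_y/p_x, independent of income; and y* = (I − 10·p_y)/p_y.
Set x* = 2.5 in the demand function and solve for p_x: p_x = 12.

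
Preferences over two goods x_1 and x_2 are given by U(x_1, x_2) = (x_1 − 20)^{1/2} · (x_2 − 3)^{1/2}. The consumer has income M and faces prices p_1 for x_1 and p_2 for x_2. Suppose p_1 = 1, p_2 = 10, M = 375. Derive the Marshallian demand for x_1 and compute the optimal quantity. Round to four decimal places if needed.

MRS = (x_2−3)/(x_1−20). Tangency with p_1/p_2 gives x_2−3 = (p_1/p_2)·(x_1−20).
Substituting into the budget: x_1* = 20 + 0.5·(M − 20·p_1 − 3·p_2)/p_1, and x_2* = 3 + 0.5·(…)/p_2.
Discretionary income = 375 − 20·1 − 3·10 = 325; x_1* = 20 + 0.5·325/1 = 182.5.

x_1* = 182.5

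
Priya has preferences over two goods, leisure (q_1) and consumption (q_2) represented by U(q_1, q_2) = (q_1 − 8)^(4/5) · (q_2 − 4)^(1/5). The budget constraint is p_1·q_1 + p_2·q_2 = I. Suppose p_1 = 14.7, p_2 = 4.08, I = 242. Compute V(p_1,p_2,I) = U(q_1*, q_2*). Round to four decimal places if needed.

This is Cobb-Douglas in (q_1−8, q_2−4): tangency gives 0.8·p_2·(q_2−4) = 0.2·p_1·(q_1−8).
After buying the subsistence bundle (8, 4), a share 0.8 of the remaining income goes to q_1: q_1* = 8 + 0.8·(I − 8p_1 − 4p_2)/p_1.
Discretionary income = 242 − 8·14.7 − 4·4.08 = 108.08; q_1* = 8 + 0.8·108.08/14.7 = 13.8819; q_2* = 4 + 0.2·108.08/4.08 = 9.298.
Utility at the optimum: U(13.8819, 9.298) = 5.7602.

V = 5.7602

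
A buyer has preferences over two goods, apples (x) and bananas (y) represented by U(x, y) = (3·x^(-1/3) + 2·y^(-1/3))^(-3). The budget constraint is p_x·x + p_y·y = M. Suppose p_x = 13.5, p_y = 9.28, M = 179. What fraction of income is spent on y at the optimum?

MU_x ∝ 3·x^(-4/3), MU_y ∝ 2·y^(-4/3), so MRS = (3/2)·(y/x)^(4/3) = p_x/p_y.
Solve for the ratio: y/x = [(2/3)·p_x/p_y]^(0.75).
With the ratio pinned down, the budget gives x* = M/(p_x + p_y·(y/x)) and y* = (y/x)·x*.
Numerically y/x = 0.977284, so x* = 179/(13.5 + 9.28·0.977284) = 7.9312 and y* = 0.977284·7.9312 = 7.751.
Expenditure on y: 9.28·7.751 = 71.9293; share = 0.4018.

share on y = 0.4018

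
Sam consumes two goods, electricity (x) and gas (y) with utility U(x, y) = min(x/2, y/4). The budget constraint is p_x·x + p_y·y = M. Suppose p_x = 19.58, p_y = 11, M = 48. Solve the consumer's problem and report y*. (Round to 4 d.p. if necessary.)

Leontief preferences: the optimum is at the kink where x/2 = y/4, i.e. y = 2·x.
Budget: p_x·x + p_y·2·x = M, so (2·p_x + 4·p_y)·x = 2·M.
Demand: x*(p_x,p_y,M) = 2·M/(2·p_x + 4·p_y), y* = 4·M/(2·p_x + 4·p_y).
Here 2·19.58 + 4·11 = 83.16, giving y* = 2.3088.

y* = 2.3088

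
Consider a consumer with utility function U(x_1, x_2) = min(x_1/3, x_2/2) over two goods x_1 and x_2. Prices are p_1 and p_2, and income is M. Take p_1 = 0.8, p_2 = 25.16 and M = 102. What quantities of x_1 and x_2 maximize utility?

x_1* = 5.8042, x_2* = 3.8695

With perfect complements, no substitution: consume in ratio x_1:x_2 = 3:2.
Budget: p_1·x_1 + p_2·(2/3)·x_1 = M, so (3·p_1 + 2·p_2)·x_1 = 3·M.
Demand: x_1*(p_1,p_2,M) = 3·M/(3·p_1 + 2·p_2), x_2* = 2·M/(3·p_1 + 2·p_2).
Here 3·0.8 + 2·25.16 = 52.72, giving x_1* = 5.8042 and x_2* = 3.8695.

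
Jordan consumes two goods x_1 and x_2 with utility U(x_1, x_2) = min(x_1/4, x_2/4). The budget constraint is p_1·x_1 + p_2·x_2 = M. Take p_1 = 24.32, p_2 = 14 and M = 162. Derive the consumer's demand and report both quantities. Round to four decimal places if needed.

With perfect complements, no substitution: consume in ratio x_1:x_2 = 4:4.
Budget: p_1·x_1 + p_2·x_1 = M, so (4·p_1 + 4·p_2)·x_1 = 4·M.
Demand: x_1*(p_1,p_2,M) = 4·M/(4·p_1 + 4·p_2), x_2* = 4·M/(4·p_1 + 4·p_2).
Here 4·24.32 + 4·14 = 153.28, giving x_1* = 4.2276 and x_2* = 4.2276.

x_1* = 4.2276, x_2* = 4.2276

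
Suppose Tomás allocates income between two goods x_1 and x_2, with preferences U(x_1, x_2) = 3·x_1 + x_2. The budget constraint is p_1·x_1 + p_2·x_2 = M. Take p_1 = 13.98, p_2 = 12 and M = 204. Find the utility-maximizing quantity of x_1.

x_1* = 14.5923

x_1 gives more utility per dollar, so spend all income on x_1: x_1* = M/p_1, x_2* = 0.
Numerically: x_1* = 14.5923, x_2* = 0.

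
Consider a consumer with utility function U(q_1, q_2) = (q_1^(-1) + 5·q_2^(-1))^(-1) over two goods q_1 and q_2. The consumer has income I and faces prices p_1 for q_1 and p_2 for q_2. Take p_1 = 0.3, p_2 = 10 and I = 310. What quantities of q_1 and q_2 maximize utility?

q_1* = 74.2874, q_2* = 28.7714

MRS = MU_q_1/MU_q_2 = (1/5)·(q_2/q_1)^(2). Set equal to p_1/p_2.
Solve for the ratio: q_2/q_1 = [5·p_1/p_2]^(0.5).
With the ratio pinned down, the budget gives q_1* = I/(p_1 + p_2·(q_2/q_1)) and q_2* = (q_2/q_1)·q_1*.
Numerically q_2/q_1 = 0.387298, so q_1* = 310/(0.3 + 10·0.387298) = 74.2874 and q_2* = 0.387298·74.2874 = 28.7714.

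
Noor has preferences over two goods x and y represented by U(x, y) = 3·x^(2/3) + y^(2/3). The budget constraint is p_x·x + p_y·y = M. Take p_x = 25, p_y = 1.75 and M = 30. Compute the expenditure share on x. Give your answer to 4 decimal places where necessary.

From the CES first-order condition, 3·(y/x)^(1/3) = p_x/p_y.
Hence y/x = ((1/3)·p_x/p_y)^(1/(1/3)), i.e. raised to the 3 power.
With the ratio pinned down, the budget gives x* = M/(p_x + p_y·(y/x)) and y* = (y/x)·x*.
Numerically y/x = 107.9797, so x* = 30/(25 + 1.75·107.9797) = 0.1402 and y* = 107.9797·0.1402 = 15.1399.
Expenditure on x: 25·0.1402 = 3.5053; share = 0.1168.

share on x = 0.1168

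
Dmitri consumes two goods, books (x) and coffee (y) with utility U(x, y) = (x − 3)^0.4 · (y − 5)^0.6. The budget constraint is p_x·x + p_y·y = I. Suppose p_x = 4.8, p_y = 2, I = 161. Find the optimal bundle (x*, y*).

Let x' = x−3, y' = y−5. MRS = (2/3)·y'/x' = p_x/p_y.
After buying the subsistence bundle (3, 5), a share 0.4 of the remaining income goes to x: x* = 3 + 0.4·(I − 3p_x − 5p_y)/p_x.
Discretionary income = 161 − 3·4.8 − 5·2 = 136.6; x* = 3 + 0.4·136.6/4.8 = 14.3833; y* = 5 + 0.6·136.6/2 = 45.98.

x* = 14.3833, y* = 45.98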